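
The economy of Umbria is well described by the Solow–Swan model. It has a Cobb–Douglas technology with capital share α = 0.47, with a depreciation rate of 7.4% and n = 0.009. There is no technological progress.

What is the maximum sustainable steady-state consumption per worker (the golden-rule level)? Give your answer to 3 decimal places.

At the golden rule, f'(k) = n + δ, so α·k^(α−1) = n + δ and k_gold = (α/(n + δ))^(1/(1−α)).
k_gold = (0.47/0.083)^(1/0.53) = 5.6627^1.8868 ≈ 26.3515
c_gold = f(k_gold) − (n + δ)·k_gold = 4.6535 − 0.083×26.3515 ≈ 2.4663

c_gold ≈ 2.466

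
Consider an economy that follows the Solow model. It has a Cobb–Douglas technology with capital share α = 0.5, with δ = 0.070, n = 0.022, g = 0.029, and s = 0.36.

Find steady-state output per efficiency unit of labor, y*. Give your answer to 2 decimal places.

Steady state requires s·f(k) = (n + g + δ)·k, i.e. s·k^α = (n + g + δ)·k.
Rearranging, k^(1−α) = s / (n + g + δ).
k^0.5 = 0.36 / (0.022 + 0.029 + 0.070) = 0.36 / 0.121 = 2.9752
k* = 2.9752^(1/0.5) ≈ 8.8518
y* = (k*)^α = 8.8518^0.5 ≈ 2.9752

y* = 2.98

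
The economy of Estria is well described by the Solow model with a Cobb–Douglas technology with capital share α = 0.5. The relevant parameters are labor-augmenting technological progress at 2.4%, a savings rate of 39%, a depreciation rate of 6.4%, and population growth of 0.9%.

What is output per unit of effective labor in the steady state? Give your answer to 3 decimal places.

y* ≈ 4.021

In steady state, investment equals break-even investment: s·k^α = (n + g + δ)·k.
Dividing both sides by k: k^(1−α) = s / (n + g + δ).
k^0.5 = 0.39 / (0.009 + 0.024 + 0.064) = 0.39 / 0.097 = 4.0206
k* = 4.0206^(1/0.5) ≈ 16.1652
y* = (k*)^α = 16.1652^0.5 ≈ 4.0206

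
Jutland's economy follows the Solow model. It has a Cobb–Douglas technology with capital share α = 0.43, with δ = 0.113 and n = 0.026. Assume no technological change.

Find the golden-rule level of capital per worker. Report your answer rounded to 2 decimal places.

The golden rule sets f'(k) = n + δ, i.e. α·k^(α−1) = n + δ.
So k^(1−α) = α / (n + δ) = 0.43 / 0.139 = 3.0935.
k_gold = 3.0935^(1/0.57) ≈ 7.2517

k_gold ≈ 7.25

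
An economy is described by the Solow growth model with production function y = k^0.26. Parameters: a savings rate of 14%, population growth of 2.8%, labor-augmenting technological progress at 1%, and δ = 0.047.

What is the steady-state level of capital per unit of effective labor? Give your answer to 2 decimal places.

At the steady state, Δk = 0, so s·k^α = (n + g + δ)·k.
Rearranging, k^(1−α) = s / (n + g + δ).
k^0.74 = 0.14 / (0.028 + 0.010 + 0.047) = 0.14 / 0.085 = 1.6471
k* = 1.6471^(1/0.74) ≈ 1.9627

k* = 1.96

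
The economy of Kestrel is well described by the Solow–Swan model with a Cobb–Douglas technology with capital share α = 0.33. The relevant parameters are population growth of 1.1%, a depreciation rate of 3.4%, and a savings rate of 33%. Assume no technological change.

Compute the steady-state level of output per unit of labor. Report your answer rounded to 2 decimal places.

y* ≈ 2.67

In steady state, investment equals break-even investment: s·k^α = (n + δ)·k.
Rearranging, k^(1−α) = s / (n + δ).
k^0.67 = 0.33 / (0.011 + 0.034) = 0.33 / 0.045 = 7.3333
k* = 7.3333^(1/0.67) ≈ 19.5655
y* = (k*)^α = 19.5655^0.33 ≈ 2.6680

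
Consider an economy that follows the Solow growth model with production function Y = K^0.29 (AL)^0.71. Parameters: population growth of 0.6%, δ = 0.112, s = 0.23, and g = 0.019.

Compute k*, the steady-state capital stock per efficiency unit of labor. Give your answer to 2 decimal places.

Steady state requires s·f(k) = (n + g + δ)·k, i.e. s·k^α = (n + g + δ)·k.
Dividing both sides by k: k^(1−α) = s / (n + g + δ).
k^0.71 = 0.23 / (0.006 + 0.019 + 0.112) = 0.23 / 0.137 = 1.6788
k* = 1.6788^(1/0.71) ≈ 2.0744

k* = 2.07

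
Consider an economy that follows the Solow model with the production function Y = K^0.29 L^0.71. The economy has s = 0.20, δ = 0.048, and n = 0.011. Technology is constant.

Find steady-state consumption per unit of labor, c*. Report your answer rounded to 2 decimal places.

At the steady state, Δk = 0, so s·k^α = (n + δ)·k.
Rearranging, k^(1−α) = s / (n + δ).
k^0.71 = 0.20 / (0.011 + 0.048) = 0.20 / 0.059 = 3.3898
k* = 3.3898^(1/0.71) ≈ 5.5812
y* = (k*)^α = 5.5812^0.29 ≈ 1.6465
c* = (1 − s)·y* = (1 − 0.20) × 1.6465 ≈ 1.3172

c* = 1.32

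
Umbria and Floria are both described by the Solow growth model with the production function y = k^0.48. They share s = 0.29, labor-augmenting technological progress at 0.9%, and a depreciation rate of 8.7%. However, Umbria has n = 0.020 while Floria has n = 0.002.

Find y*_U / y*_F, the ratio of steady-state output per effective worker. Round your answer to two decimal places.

Steady-state y* = [s/(n + g + δ)]^(α/(1−α)), so the ratio is [ (s_U/(n + g + δ)_U) / (s_F/(n + g + δ)_F) ]^0.9231.
s_U/(n + g + δ)_U = 0.29/0.116 = 2.5000; s_F/(n + g + δ)_F = 0.29/0.098 = 2.9592.
Ratio = (2.5000/2.9592)^0.9231 = 0.8448^0.9231 ≈ 0.8558

y*_U / y*_F ≈ 0.86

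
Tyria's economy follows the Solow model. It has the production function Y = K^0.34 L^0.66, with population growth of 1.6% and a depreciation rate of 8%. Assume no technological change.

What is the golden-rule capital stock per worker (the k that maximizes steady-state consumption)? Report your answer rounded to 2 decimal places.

k_gold ≈ 6.79

The golden rule sets f'(k) = n + δ, i.e. α·k^(α−1) = n + δ.
So k^(1−α) = α / (n + δ) = 0.34 / 0.096 = 3.5417.
k_gold = 3.5417^(1/0.66) ≈ 6.7942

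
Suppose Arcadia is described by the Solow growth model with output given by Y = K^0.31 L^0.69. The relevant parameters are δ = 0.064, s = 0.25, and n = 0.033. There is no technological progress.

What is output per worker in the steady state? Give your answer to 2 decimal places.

At the steady state, Δk = 0, so s·k^α = (n + δ)·k.
Dividing both sides by k: k^(1−α) = s / (n + δ).
k^0.69 = 0.25 / (0.033 + 0.064) = 0.25 / 0.097 = 2.5773
k* = 2.5773^(1/0.69) ≈ 3.9436
y* = (k*)^α = 3.9436^0.31 ≈ 1.5301

y* = 1.53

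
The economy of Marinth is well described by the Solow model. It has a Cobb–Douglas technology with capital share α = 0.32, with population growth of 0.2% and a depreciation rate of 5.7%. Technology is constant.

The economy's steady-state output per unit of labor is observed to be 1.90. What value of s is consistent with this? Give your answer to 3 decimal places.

Steady state requires s·f(k) = (n + δ)·k, i.e. s·k^α = (n + δ)·k.
Since y* = [s/(n + δ)]^(α/(1−α)), we have s/(n + δ) = (y*)^((1−α)/α) = 1.90^2.125 = 3.9116.
Therefore s = 3.9116 × (n + δ) = 3.9116 × 0.059 = 0.2308.

s ≈ 0.231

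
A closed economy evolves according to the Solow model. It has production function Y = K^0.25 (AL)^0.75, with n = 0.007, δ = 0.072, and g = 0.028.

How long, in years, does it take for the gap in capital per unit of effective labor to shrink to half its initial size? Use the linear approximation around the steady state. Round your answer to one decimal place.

half-life ≈ 8.6 years

Near the steady state the convergence rate is λ = (1 − α)(n + g + δ).
λ = (1 − 0.25) × 0.107 = 0.75 × 0.107 = 0.08025
Half-life = ln 2 / λ = 0.6931 / 0.08025 ≈ 8.64 years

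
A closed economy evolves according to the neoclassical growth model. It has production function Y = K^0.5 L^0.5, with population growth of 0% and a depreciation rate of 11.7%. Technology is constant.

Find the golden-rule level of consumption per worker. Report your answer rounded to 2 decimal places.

c_gold ≈ 2.14

At the golden rule, f'(k) = n + δ, so α·k^(α−1) = n + δ and k_gold = (α/(n + δ))^(1/(1−α)).
k_gold = (0.5/0.117)^(1/0.5) = 4.2735^2 ≈ 18.2628
c_gold = f(k_gold) − (n + δ)·k_gold = 4.2735 − 0.117×18.2628 ≈ 2.1368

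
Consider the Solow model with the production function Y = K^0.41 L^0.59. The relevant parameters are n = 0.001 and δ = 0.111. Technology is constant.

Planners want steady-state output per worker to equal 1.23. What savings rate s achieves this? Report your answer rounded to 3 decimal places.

s ≈ 0.151

In steady state, investment equals break-even investment: s·k^α = (n + δ)·k.
Since y* = [s/(n + δ)]^(α/(1−α)), we have s/(n + δ) = (y*)^((1−α)/α) = 1.23^1.439 = 1.3470.
Therefore s = 1.3470 × (n + δ) = 1.3470 × 0.112 = 0.1509.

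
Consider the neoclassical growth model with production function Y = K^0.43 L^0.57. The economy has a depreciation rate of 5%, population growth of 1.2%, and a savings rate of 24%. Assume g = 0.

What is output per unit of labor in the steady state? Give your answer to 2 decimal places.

y* = 2.78

At the steady state, Δk = 0, so s·k^α = (n + δ)·k.
Dividing both sides by k: k^(1−α) = s / (n + δ).
k^0.57 = 0.24 / (0.012 + 0.050) = 0.24 / 0.062 = 3.8710
k* = 3.8710^(1/0.57) ≈ 10.7465
y* = (k*)^α = 10.7465^0.43 ≈ 2.7762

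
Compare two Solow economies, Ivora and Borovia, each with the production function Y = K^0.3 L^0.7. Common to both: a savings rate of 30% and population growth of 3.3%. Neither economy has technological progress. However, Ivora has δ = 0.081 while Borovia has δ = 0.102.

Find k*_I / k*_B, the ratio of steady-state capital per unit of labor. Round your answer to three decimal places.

Steady-state k* = [s/(n + δ)]^(1/(1−α)), so the ratio is [ (s_I/(n + δ)_I) / (s_B/(n + δ)_B) ]^1.4286.
s_I/(n + δ)_I = 0.30/0.114 = 2.6316; s_B/(n + δ)_B = 0.30/0.135 = 2.2222.
Ratio = (2.6316/2.2222)^1.4286 = 1.1842^1.4286 ≈ 1.2732

k*_I / k*_B ≈ 1.273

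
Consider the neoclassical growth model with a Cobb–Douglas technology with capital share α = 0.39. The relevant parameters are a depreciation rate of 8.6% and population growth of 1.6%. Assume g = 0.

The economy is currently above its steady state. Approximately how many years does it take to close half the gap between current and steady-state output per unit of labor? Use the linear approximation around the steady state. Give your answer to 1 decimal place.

about 11.1 years

Near the steady state the convergence rate is λ = (1 − α)(n + δ).
λ = (1 − 0.39) × 0.102 = 0.61 × 0.102 = 0.06222
Half-life = ln 2 / λ = 0.6931 / 0.06222 ≈ 11.14 years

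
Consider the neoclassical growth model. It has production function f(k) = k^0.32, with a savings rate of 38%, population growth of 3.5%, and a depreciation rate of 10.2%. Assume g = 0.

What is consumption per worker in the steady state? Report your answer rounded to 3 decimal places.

Steady state requires s·f(k) = (n + δ)·k, i.e. s·k^α = (n + δ)·k.
Dividing both sides by k: k^(1−α) = s / (n + δ).
k^0.68 = 0.38 / (0.035 + 0.102) = 0.38 / 0.137 = 2.7737
k* = 2.7737^(1/0.68) ≈ 4.4829
y* = (k*)^α = 4.4829^0.32 ≈ 1.6162
c* = (1 − s)·y* = (1 − 0.38) × 1.6162 ≈ 1.0020

c* ≈ 1.002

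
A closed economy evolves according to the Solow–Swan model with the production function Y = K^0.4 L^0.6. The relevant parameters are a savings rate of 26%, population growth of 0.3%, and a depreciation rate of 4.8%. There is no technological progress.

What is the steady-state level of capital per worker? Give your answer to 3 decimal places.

k* = 15.101

At the steady state, Δk = 0, so s·k^α = (n + δ)·k.
Dividing both sides by k: k^(1−α) = s / (n + δ).
k^0.6 = 0.26 / (0.003 + 0.048) = 0.26 / 0.051 = 5.0980
k* = 5.0980^(1/0.6) ≈ 15.1008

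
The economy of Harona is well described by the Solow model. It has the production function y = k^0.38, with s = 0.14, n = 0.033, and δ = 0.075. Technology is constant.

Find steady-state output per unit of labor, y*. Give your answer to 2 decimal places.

y* = 1.17

Steady state requires s·f(k) = (n + δ)·k, i.e. s·k^α = (n + δ)·k.
Rearranging, k^(1−α) = s / (n + δ).
k^0.62 = 0.14 / (0.033 + 0.075) = 0.14 / 0.108 = 1.2963
k* = 1.2963^(1/0.62) ≈ 1.5198
y* = (k*)^α = 1.5198^0.38 ≈ 1.1724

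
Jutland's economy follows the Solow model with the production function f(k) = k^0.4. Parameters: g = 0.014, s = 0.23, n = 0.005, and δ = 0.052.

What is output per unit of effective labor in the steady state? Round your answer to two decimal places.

y* ≈ 2.19

In steady state, investment equals break-even investment: s·k^α = (n + g + δ)·k.
Rearranging, k^(1−α) = s / (n + g + δ).
k^0.6 = 0.23 / (0.005 + 0.014 + 0.052) = 0.23 / 0.071 = 3.2394
k* = 3.2394^(1/0.6) ≈ 7.0921
y* = (k*)^α = 7.0921^0.4 ≈ 2.1893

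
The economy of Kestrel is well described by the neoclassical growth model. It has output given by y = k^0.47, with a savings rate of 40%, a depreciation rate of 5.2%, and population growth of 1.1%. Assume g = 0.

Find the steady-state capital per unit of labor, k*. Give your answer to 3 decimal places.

k* ≈ 32.701

At the steady state, Δk = 0, so s·k^α = (n + δ)·k.
Dividing both sides by k: k^(1−α) = s / (n + δ).
k^0.53 = 0.40 / (0.011 + 0.052) = 0.40 / 0.063 = 6.3492
k* = 6.3492^(1/0.53) ≈ 32.7012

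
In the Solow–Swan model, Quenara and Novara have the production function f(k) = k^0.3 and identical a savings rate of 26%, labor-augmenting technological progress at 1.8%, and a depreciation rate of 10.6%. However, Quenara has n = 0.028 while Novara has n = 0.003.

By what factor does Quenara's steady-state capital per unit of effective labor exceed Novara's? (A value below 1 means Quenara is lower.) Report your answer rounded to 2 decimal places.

k*_Q / k*_N ≈ 0.77

Steady-state k* = [s/(n + g + δ)]^(1/(1−α)), so the ratio is [ (s_Q/(n + g + δ)_Q) / (s_N/(n + g + δ)_N) ]^1.4286.
s_Q/(n + g + δ)_Q = 0.26/0.152 = 1.7105; s_N/(n + g + δ)_N = 0.26/0.127 = 2.0472.
Ratio = (1.7105/2.0472)^1.4286 = 0.8355^1.4286 ≈ 0.7736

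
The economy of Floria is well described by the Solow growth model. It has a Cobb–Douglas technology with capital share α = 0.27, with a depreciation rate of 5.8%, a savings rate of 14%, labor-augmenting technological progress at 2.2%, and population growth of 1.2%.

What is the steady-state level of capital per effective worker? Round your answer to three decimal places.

In steady state, investment equals break-even investment: s·k^α = (n + g + δ)·k.
Rearranging, k^(1−α) = s / (n + g + δ).
k^0.73 = 0.14 / (0.012 + 0.022 + 0.058) = 0.14 / 0.092 = 1.5217
k* = 1.5217^(1/0.73) ≈ 1.7773

k* ≈ 1.777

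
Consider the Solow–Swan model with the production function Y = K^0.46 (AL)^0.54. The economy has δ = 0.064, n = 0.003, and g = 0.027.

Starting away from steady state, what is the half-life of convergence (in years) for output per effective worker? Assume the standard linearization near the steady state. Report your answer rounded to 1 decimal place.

Near the steady state the convergence rate is λ = (1 − α)(n + g + δ).
λ = (1 − 0.46) × 0.094 = 0.54 × 0.094 = 0.05076
Half-life = ln 2 / λ = 0.6931 / 0.05076 ≈ 13.65 years

t_½ ≈ 13.7 years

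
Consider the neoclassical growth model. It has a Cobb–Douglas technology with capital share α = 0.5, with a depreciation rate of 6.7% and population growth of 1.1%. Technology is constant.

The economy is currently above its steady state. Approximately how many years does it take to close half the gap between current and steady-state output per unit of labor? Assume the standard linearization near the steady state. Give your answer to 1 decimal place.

half-life ≈ 17.8 years

Near the steady state the convergence rate is λ = (1 − α)(n + δ).
λ = (1 − 0.5) × 0.078 = 0.5 × 0.078 = 0.0390
Half-life = ln 2 / λ = 0.6931 / 0.0390 ≈ 17.77 years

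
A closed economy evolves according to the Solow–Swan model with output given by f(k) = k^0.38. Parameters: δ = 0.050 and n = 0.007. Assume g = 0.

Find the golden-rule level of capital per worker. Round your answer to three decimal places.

k_gold ≈ 21.325

The golden rule sets f'(k) = n + δ, i.e. α·k^(α−1) = n + δ.
So k^(1−α) = α / (n + δ) = 0.38 / 0.057 = 6.6667.
k_gold = 6.6667^(1/0.62) ≈ 21.3250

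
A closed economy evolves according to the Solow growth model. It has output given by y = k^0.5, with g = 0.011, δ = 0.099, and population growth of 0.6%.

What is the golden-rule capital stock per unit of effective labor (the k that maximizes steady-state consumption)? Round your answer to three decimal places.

The golden rule sets f'(k) = n + g + δ, i.e. α·k^(α−1) = n + g + δ.
So k^(1−α) = α / (n + g + δ) = 0.5 / 0.116 = 4.3103.
k_gold = 4.3103^(1/0.5) ≈ 18.5787

k_gold ≈ 18.579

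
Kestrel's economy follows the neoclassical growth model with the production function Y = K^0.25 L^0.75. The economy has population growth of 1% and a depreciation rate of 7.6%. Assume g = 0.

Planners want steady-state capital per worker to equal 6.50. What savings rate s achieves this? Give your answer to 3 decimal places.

Steady state requires s·f(k) = (n + δ)·k, i.e. s·k^α = (n + δ)·k.
So s / (n + δ) = (k*)^(1−α) = 6.50^0.75 = 4.0708.
Therefore s = 4.0708 × (n + δ) = 4.0708 × 0.086 = 0.3501.

s ≈ 0.350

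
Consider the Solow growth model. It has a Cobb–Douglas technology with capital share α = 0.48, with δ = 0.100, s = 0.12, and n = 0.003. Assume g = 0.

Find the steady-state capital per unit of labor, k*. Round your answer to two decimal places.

k* = 1.34

In steady state, investment equals break-even investment: s·k^α = (n + δ)·k.
Rearranging, k^(1−α) = s / (n + δ).
k^0.52 = 0.12 / (0.003 + 0.100) = 0.12 / 0.103 = 1.1650
k* = 1.1650^(1/0.52) ≈ 1.3414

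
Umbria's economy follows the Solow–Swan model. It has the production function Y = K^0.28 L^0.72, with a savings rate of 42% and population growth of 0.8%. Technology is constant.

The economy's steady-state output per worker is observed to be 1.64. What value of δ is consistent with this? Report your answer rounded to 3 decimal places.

At the steady state, Δk = 0, so s·k^α = (n + δ)·k.
Since y* = [s/(n + δ)]^(α/(1−α)), we have s/(n + δ) = (y*)^((1−α)/α) = 1.64^2.5714 = 3.5682.
Therefore n + δ = s / 3.5682 = 0.42 / 3.5682 = 0.1177, so δ = 0.1177 − 0.008 = 0.1097.

δ ≈ 0.110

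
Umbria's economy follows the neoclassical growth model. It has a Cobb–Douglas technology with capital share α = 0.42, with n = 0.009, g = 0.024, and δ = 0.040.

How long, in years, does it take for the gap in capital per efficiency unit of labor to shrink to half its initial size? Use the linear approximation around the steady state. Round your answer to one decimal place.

Near the steady state the convergence rate is λ = (1 − α)(n + g + δ).
λ = (1 − 0.42) × 0.073 = 0.58 × 0.073 = 0.04234
Half-life = ln 2 / λ = 0.6931 / 0.04234 ≈ 16.37 years

t_½ ≈ 16.4 years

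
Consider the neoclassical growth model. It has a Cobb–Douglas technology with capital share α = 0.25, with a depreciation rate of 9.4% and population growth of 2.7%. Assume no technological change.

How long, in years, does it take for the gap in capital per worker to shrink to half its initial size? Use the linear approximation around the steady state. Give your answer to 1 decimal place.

half-life ≈ 7.6 years

Near the steady state the convergence rate is λ = (1 − α)(n + δ).
λ = (1 − 0.25) × 0.121 = 0.75 × 0.121 = 0.09075
Half-life = ln 2 / λ = 0.6931 / 0.09075 ≈ 7.64 years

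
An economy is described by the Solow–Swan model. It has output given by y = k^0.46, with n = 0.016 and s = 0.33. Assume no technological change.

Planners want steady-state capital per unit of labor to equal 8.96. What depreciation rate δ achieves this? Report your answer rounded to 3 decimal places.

At the steady state, Δk = 0, so s·k^α = (n + δ)·k.
So s / (n + δ) = (k*)^(1−α) = 8.96^0.54 = 3.2677.
Therefore n + δ = s / 3.2677 = 0.33 / 3.2677 = 0.1010, so δ = 0.1010 − 0.016 = 0.0850.

δ ≈ 0.085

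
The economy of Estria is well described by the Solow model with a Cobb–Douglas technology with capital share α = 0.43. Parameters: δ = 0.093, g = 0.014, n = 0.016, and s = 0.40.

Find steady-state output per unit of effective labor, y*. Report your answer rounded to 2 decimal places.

y* = 2.43

At the steady state, Δk = 0, so s·k^α = (n + g + δ)·k.
Dividing both sides by k: k^(1−α) = s / (n + g + δ).
k^0.57 = 0.40 / (0.016 + 0.014 + 0.093) = 0.40 / 0.123 = 3.2520
k* = 3.2520^(1/0.57) ≈ 7.9161
y* = (k*)^α = 7.9161^0.43 ≈ 2.4342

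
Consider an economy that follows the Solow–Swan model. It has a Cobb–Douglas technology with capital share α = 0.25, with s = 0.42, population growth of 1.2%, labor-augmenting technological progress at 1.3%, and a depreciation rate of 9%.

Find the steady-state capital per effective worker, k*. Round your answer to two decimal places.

At the steady state, Δk = 0, so s·k^α = (n + g + δ)·k.
Rearranging, k^(1−α) = s / (n + g + δ).
k^0.75 = 0.42 / (0.012 + 0.013 + 0.090) = 0.42 / 0.115 = 3.6522
k* = 3.6522^(1/0.75) ≈ 5.6244

k* ≈ 5.62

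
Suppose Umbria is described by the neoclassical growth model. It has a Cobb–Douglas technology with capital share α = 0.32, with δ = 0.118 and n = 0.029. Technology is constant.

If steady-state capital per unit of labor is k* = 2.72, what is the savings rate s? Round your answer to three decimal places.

s ≈ 0.290

At the steady state, Δk = 0, so s·k^α = (n + δ)·k.
So s / (n + δ) = (k*)^(1−α) = 2.72^0.68 = 1.9747.
Therefore s = 1.9747 × (n + δ) = 1.9747 × 0.147 = 0.2903.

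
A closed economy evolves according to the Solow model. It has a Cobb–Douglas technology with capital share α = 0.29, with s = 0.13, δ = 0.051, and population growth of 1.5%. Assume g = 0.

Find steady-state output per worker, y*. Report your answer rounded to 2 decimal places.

y* ≈ 1.32

Steady state requires s·f(k) = (n + δ)·k, i.e. s·k^α = (n + δ)·k.
Rearranging, k^(1−α) = s / (n + δ).
k^0.71 = 0.13 / (0.015 + 0.051) = 0.13 / 0.066 = 1.9697
k* = 1.9697^(1/0.71) ≈ 2.5981
y* = (k*)^α = 2.5981^0.29 ≈ 1.3190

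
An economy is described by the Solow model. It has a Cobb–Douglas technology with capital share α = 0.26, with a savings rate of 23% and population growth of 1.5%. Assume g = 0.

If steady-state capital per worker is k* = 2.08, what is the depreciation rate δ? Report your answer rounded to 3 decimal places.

δ ≈ 0.119

Steady state requires s·f(k) = (n + δ)·k, i.e. s·k^α = (n + δ)·k.
So s / (n + δ) = (k*)^(1−α) = 2.08^0.74 = 1.7194.
Therefore n + δ = s / 1.7194 = 0.23 / 1.7194 = 0.1338, so δ = 0.1338 − 0.015 = 0.1188.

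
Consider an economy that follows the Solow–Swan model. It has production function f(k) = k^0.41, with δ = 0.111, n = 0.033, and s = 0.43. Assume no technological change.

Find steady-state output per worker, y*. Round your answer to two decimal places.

In steady state, investment equals break-even investment: s·k^α = (n + δ)·k.
Dividing both sides by k: k^(1−α) = s / (n + δ).
k^0.59 = 0.43 / (0.033 + 0.111) = 0.43 / 0.144 = 2.9861
k* = 2.9861^(1/0.59) ≈ 6.3865
y* = (k*)^α = 6.3865^0.41 ≈ 2.1387

y* ≈ 2.14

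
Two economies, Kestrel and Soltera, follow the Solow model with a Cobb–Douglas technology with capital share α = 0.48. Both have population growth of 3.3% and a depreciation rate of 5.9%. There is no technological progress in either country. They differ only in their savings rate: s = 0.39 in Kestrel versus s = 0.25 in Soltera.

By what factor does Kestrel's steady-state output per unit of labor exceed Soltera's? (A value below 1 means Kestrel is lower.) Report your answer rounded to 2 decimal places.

Steady-state y* = [s/(n + δ)]^(α/(1−α)), so the ratio is [ (s_K/(n + δ)_K) / (s_S/(n + δ)_S) ]^0.9231.
s_K/(n + δ)_K = 0.39/0.092 = 4.2391; s_S/(n + δ)_S = 0.25/0.092 = 2.7174.
Ratio = (4.2391/2.7174)^0.9231 = 1.5600^0.9231 ≈ 1.5076

y*_K / y*_S ≈ 1.51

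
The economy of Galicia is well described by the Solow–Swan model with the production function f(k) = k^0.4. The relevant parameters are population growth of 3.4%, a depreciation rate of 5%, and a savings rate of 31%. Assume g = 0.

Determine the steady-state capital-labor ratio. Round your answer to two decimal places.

k* ≈ 8.81

In steady state, investment equals break-even investment: s·k^α = (n + δ)·k.
Dividing both sides by k: k^(1−α) = s / (n + δ).
k^0.6 = 0.31 / (0.034 + 0.050) = 0.31 / 0.084 = 3.6905
k* = 3.6905^(1/0.6) ≈ 8.8134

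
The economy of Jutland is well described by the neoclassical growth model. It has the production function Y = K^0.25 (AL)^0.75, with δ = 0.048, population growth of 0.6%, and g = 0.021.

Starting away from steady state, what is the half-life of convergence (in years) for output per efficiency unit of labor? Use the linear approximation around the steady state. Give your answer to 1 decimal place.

Near the steady state the convergence rate is λ = (1 − α)(n + g + δ).
λ = (1 − 0.25) × 0.075 = 0.75 × 0.075 = 0.05625
Half-life = ln 2 / λ = 0.6931 / 0.05625 ≈ 12.32 years

about 12.3 years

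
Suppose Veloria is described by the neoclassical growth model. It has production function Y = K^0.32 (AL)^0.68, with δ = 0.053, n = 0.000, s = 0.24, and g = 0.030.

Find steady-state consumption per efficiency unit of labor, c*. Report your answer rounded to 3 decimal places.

c* = 1.253

At the steady state, Δk = 0, so s·k^α = (n + g + δ)·k.
Rearranging, k^(1−α) = s / (n + g + δ).
k^0.68 = 0.24 / (0.000 + 0.030 + 0.053) = 0.24 / 0.083 = 2.8916
k* = 2.8916^(1/0.68) ≈ 4.7659
y* = (k*)^α = 4.7659^0.32 ≈ 1.6482
c* = (1 − s)·y* = (1 − 0.24) × 1.6482 ≈ 1.2526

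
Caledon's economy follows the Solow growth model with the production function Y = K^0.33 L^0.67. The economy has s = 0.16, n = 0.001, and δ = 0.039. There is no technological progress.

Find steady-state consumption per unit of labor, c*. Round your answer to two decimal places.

At the steady state, Δk = 0, so s·k^α = (n + δ)·k.
Dividing both sides by k: k^(1−α) = s / (n + δ).
k^0.67 = 0.16 / (0.001 + 0.039) = 0.16 / 0.040 = 4.0000
k* = 4.0000^(1/0.67) ≈ 7.9177
y* = (k*)^α = 7.9177^0.33 ≈ 1.9794
c* = (1 − s)·y* = (1 − 0.16) × 1.9794 ≈ 1.6627

c* = 1.66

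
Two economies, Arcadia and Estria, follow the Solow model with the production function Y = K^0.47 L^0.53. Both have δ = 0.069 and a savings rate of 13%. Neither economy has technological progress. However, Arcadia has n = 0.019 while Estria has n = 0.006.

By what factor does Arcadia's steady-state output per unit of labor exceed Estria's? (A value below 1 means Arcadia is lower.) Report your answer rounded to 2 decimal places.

Steady-state y* = [s/(n + δ)]^(α/(1−α)), so the ratio is [ (s_A/(n + δ)_A) / (s_E/(n + δ)_E) ]^0.8868.
s_A/(n + δ)_A = 0.13/0.088 = 1.4773; s_E/(n + δ)_E = 0.13/0.075 = 1.7333.
Ratio = (1.4773/1.7333)^0.8868 = 0.8523^0.8868 ≈ 0.8679

y*_A / y*_E ≈ 0.87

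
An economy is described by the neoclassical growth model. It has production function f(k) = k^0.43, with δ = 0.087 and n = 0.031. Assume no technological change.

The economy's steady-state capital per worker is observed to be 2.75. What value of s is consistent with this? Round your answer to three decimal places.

s ≈ 0.210

In steady state, investment equals break-even investment: s·k^α = (n + δ)·k.
So s / (n + δ) = (k*)^(1−α) = 2.75^0.57 = 1.7800.
Therefore s = 1.7800 × (n + δ) = 1.7800 × 0.118 = 0.2100.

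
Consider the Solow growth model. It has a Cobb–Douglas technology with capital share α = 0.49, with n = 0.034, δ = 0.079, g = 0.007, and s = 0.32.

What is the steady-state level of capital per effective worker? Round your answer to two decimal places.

Steady state requires s·f(k) = (n + g + δ)·k, i.e. s·k^α = (n + g + δ)·k.
Dividing both sides by k: k^(1−α) = s / (n + g + δ).
k^0.51 = 0.32 / (0.034 + 0.007 + 0.079) = 0.32 / 0.120 = 2.6667
k* = 2.6667^(1/0.51) ≈ 6.8430

k* = 6.84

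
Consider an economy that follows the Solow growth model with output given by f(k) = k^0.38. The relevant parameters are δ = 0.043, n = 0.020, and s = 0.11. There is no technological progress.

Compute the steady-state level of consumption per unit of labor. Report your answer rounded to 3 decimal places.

c* ≈ 1.252

At the steady state, Δk = 0, so s·k^α = (n + δ)·k.
Rearranging, k^(1−α) = s / (n + δ).
k^0.62 = 0.11 / (0.020 + 0.043) = 0.11 / 0.063 = 1.7460
k* = 1.7460^(1/0.62) ≈ 2.4569
y* = (k*)^α = 2.4569^0.38 ≈ 1.4072
c* = (1 − s)·y* = (1 − 0.11) × 1.4072 ≈ 1.2524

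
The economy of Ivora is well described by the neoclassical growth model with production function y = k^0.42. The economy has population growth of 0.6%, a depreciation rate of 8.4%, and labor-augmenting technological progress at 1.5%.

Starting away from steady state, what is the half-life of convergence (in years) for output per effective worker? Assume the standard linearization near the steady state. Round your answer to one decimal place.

Near the steady state the convergence rate is λ = (1 − α)(n + g + δ).
λ = (1 − 0.42) × 0.105 = 0.58 × 0.105 = 0.0609
Half-life = ln 2 / λ = 0.6931 / 0.0609 ≈ 11.38 years

half-life ≈ 11.4 years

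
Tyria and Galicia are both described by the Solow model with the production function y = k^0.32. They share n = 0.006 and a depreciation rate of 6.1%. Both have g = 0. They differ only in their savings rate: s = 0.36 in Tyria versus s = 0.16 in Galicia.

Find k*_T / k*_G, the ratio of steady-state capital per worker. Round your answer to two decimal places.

ratio ≈ 3.30

Steady-state k* = [s/(n + δ)]^(1/(1−α)), so the ratio is [ (s_T/(n + δ)_T) / (s_G/(n + δ)_G) ]^1.4706.
s_T/(n + δ)_T = 0.36/0.067 = 5.3731; s_G/(n + δ)_G = 0.16/0.067 = 2.3881.
Ratio = (5.3731/2.3881)^1.4706 = 2.2499^1.4706 ≈ 3.2953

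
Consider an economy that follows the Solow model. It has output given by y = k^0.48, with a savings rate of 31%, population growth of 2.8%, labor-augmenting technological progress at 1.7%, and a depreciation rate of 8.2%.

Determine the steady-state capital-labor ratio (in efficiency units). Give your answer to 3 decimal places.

At the steady state, Δk = 0, so s·k^α = (n + g + δ)·k.
Dividing both sides by k: k^(1−α) = s / (n + g + δ).
k^0.52 = 0.31 / (0.028 + 0.017 + 0.082) = 0.31 / 0.127 = 2.4409
k* = 2.4409^(1/0.52) ≈ 5.5627

k* ≈ 5.563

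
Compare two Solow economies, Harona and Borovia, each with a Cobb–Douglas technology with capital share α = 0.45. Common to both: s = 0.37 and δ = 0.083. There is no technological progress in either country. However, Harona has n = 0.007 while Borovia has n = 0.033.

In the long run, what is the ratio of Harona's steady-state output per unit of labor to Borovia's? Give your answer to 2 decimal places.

y*_H / y*_B ≈ 1.23

Steady-state y* = [s/(n + δ)]^(α/(1−α)), so the ratio is [ (s_H/(n + δ)_H) / (s_B/(n + δ)_B) ]^0.8182.
s_H/(n + δ)_H = 0.37/0.090 = 4.1111; s_B/(n + δ)_B = 0.37/0.116 = 3.1897.
Ratio = (4.1111/3.1897)^0.8182 = 1.2889^0.8182 ≈ 1.2308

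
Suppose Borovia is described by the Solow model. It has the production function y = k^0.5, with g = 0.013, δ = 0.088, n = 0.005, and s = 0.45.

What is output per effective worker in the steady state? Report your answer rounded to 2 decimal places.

y* ≈ 4.25

In steady state, investment equals break-even investment: s·k^α = (n + g + δ)·k.
Rearranging, k^(1−α) = s / (n + g + δ).
k^0.5 = 0.45 / (0.005 + 0.013 + 0.088) = 0.45 / 0.106 = 4.2453
k* = 4.2453^(1/0.5) ≈ 18.0226
y* = (k*)^α = 18.0226^0.5 ≈ 4.2453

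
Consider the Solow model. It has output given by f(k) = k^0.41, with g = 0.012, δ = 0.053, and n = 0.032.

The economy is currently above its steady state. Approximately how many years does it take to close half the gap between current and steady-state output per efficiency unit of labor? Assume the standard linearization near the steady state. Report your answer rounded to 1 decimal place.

Near the steady state the convergence rate is λ = (1 − α)(n + g + δ).
λ = (1 − 0.41) × 0.097 = 0.59 × 0.097 = 0.05723
Half-life = ln 2 / λ = 0.6931 / 0.05723 ≈ 12.11 years

half-life ≈ 12.1 years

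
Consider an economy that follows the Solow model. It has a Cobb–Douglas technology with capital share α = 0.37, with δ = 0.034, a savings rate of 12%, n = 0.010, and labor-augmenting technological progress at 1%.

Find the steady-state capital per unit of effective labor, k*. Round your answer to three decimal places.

In steady state, investment equals break-even investment: s·k^α = (n + g + δ)·k.
Rearranging, k^(1−α) = s / (n + g + δ).
k^0.63 = 0.12 / (0.010 + 0.010 + 0.034) = 0.12 / 0.054 = 2.2222
k* = 2.2222^(1/0.63) ≈ 3.5518

k* = 3.552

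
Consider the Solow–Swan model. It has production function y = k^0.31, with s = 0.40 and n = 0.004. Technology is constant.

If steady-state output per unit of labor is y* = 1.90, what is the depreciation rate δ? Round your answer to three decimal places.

δ ≈ 0.092

Steady state requires s·f(k) = (n + δ)·k, i.e. s·k^α = (n + δ)·k.
Since y* = [s/(n + δ)]^(α/(1−α)), we have s/(n + δ) = (y*)^((1−α)/α) = 1.90^2.2258 = 4.1730.
Therefore n + δ = s / 4.1730 = 0.40 / 4.1730 = 0.0959, so δ = 0.0959 − 0.004 = 0.0919.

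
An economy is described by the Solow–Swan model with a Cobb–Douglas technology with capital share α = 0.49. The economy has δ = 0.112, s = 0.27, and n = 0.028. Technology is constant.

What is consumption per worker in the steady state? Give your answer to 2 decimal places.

In steady state, investment equals break-even investment: s·k^α = (n + δ)·k.
Dividing both sides by k: k^(1−α) = s / (n + δ).
k^0.51 = 0.27 / (0.028 + 0.112) = 0.27 / 0.140 = 1.9286
k* = 1.9286^(1/0.51) ≈ 3.6249
y* = (k*)^α = 3.6249^0.49 ≈ 1.8796
c* = (1 − s)·y* = (1 − 0.27) × 1.8796 ≈ 1.3721

c* ≈ 1.37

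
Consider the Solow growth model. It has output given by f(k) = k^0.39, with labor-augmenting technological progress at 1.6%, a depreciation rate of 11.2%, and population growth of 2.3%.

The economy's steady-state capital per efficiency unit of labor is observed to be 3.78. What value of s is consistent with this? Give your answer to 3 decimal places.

s ≈ 0.340

At the steady state, Δk = 0, so s·k^α = (n + g + δ)·k.
So s / (n + g + δ) = (k*)^(1−α) = 3.78^0.61 = 2.2505.
Therefore s = 2.2505 × (n + g + δ) = 2.2505 × 0.151 = 0.3398.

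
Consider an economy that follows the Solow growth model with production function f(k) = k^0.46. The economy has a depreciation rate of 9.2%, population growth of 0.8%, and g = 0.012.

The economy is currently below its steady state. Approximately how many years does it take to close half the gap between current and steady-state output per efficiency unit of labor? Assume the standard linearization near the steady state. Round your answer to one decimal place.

half-life ≈ 11.5 years

Near the steady state the convergence rate is λ = (1 − α)(n + g + δ).
λ = (1 − 0.46) × 0.112 = 0.54 × 0.112 = 0.06048
Half-life = ln 2 / λ = 0.6931 / 0.06048 ≈ 11.46 years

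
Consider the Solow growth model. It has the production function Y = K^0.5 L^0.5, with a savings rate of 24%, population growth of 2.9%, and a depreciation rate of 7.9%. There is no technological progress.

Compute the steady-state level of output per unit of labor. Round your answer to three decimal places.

At the steady state, Δk = 0, so s·k^α = (n + δ)·k.
Rearranging, k^(1−α) = s / (n + δ).
k^0.5 = 0.24 / (0.029 + 0.079) = 0.24 / 0.108 = 2.2222
k* = 2.2222^(1/0.5) ≈ 4.9382
y* = (k*)^α = 4.9382^0.5 ≈ 2.2222

y* ≈ 2.222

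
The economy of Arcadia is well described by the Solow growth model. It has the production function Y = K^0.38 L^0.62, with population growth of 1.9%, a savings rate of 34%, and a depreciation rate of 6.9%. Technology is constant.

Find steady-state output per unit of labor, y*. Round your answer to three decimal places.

y* ≈ 2.290

Steady state requires s·f(k) = (n + δ)·k, i.e. s·k^α = (n + δ)·k.
Dividing both sides by k: k^(1−α) = s / (n + δ).
k^0.62 = 0.34 / (0.019 + 0.069) = 0.34 / 0.088 = 3.8636
k* = 3.8636^(1/0.62) ≈ 8.8463
y* = (k*)^α = 8.8463^0.38 ≈ 2.2897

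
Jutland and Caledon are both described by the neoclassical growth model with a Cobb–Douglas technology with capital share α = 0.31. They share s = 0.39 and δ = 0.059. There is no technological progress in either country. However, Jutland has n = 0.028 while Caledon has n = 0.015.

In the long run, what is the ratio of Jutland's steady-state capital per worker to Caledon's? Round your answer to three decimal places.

Steady-state k* = [s/(n + δ)]^(1/(1−α)), so the ratio is [ (s_J/(n + δ)_J) / (s_C/(n + δ)_C) ]^1.4493.
s_J/(n + δ)_J = 0.39/0.087 = 4.4828; s_C/(n + δ)_C = 0.39/0.074 = 5.2703.
Ratio = (4.4828/5.2703)^1.4493 = 0.8506^1.4493 ≈ 0.7910

k*_J / k*_C ≈ 0.791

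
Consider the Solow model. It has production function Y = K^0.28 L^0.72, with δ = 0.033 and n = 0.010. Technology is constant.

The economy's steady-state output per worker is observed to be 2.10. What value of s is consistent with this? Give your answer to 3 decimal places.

At the steady state, Δk = 0, so s·k^α = (n + δ)·k.
Since y* = [s/(n + δ)]^(α/(1−α)), we have s/(n + δ) = (y*)^((1−α)/α) = 2.10^2.5714 = 6.7384.
Therefore s = 6.7384 × (n + δ) = 6.7384 × 0.043 = 0.2898.

s ≈ 0.290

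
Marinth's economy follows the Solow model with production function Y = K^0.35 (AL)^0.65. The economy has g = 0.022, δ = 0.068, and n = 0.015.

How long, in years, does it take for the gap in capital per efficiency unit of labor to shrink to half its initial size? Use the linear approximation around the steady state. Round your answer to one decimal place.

half-life ≈ 10.2 years

Near the steady state the convergence rate is λ = (1 − α)(n + g + δ).
λ = (1 − 0.35) × 0.105 = 0.65 × 0.105 = 0.06825
Half-life = ln 2 / λ = 0.6931 / 0.06825 ≈ 10.16 years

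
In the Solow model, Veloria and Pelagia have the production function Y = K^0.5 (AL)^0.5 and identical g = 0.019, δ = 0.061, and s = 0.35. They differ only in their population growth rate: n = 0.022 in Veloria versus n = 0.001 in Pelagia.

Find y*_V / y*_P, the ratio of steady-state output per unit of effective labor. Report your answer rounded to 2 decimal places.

Steady-state y* = [s/(n + g + δ)]^(α/(1−α)), so the ratio is [ (s_V/(n + g + δ)_V) / (s_P/(n + g + δ)_P) ]^1.
s_V/(n + g + δ)_V = 0.35/0.102 = 3.4314; s_P/(n + g + δ)_P = 0.35/0.081 = 4.3210.
Ratio = (3.4314/4.3210)^1 = 0.7941^1 ≈ 0.7941

y*_V / y*_P ≈ 0.79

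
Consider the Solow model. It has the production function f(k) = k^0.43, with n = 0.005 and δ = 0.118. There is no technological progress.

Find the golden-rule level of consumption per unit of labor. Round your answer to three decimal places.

At the golden rule, f'(k) = n + δ, so α·k^(α−1) = n + δ and k_gold = (α/(n + δ))^(1/(1−α)).
k_gold = (0.43/0.123)^(1/0.57) = 3.4959^1.7544 ≈ 8.9871
c_gold = f(k_gold) − (n + δ)·k_gold = 2.5707 − 0.123×8.9871 ≈ 1.4653

c_gold ≈ 1.465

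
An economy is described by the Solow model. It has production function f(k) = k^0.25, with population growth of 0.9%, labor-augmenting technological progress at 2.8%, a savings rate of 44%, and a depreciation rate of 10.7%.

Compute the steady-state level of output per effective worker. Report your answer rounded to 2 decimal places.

In steady state, investment equals break-even investment: s·k^α = (n + g + δ)·k.
Dividing both sides by k: k^(1−α) = s / (n + g + δ).
k^0.75 = 0.44 / (0.009 + 0.028 + 0.107) = 0.44 / 0.144 = 3.0556
k* = 3.0556^(1/0.75) ≈ 4.4340
y* = (k*)^α = 4.4340^0.25 ≈ 1.4511

y* = 1.45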